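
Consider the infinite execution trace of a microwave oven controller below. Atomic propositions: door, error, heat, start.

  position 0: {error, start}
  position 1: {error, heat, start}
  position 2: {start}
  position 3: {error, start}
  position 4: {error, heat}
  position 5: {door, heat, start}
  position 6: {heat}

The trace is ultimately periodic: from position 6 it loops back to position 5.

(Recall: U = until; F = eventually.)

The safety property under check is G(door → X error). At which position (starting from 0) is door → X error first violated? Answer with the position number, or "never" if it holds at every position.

Check door → X error at each position in order: 0 ✓, 1 ✓, 2 ✓, 3 ✓, 4 ✓.
At position 5 the labels are {door, heat, start} and the next position 6 has {heat}, so door → X error is false there. This is the first violation.

5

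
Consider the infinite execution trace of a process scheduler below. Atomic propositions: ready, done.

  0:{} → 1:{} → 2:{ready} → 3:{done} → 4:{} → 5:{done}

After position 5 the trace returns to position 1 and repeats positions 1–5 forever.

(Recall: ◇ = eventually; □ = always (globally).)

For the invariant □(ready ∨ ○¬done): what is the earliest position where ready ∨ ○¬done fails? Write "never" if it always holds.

4

Check ready ∨ ○¬done at each position in order: 0 ✓, 1 ✓, 2 ✓, 3 ✓.
At position 4 the labels are {} and the next position 5 has {done}, so ready ∨ ○¬done is false there. This is the first violation.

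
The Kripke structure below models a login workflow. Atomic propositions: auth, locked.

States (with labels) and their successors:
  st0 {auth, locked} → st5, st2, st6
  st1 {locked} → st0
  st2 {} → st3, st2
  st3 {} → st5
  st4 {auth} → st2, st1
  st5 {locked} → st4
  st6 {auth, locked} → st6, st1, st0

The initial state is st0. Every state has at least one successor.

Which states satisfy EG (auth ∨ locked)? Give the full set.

States satisfying auth ∨ locked: {st0, st1, st4, st5, st6}.
States satisfying EG (auth ∨ locked): {st0, st1, st4, st5, st6}.

{st0, st1, st4, st5, st6}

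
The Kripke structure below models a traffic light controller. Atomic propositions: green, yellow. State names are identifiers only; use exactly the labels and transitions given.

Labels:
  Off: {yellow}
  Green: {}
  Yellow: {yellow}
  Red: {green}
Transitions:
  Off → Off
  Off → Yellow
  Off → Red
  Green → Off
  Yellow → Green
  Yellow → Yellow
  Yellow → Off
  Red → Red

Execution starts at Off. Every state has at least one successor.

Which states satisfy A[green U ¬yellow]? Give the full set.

States satisfying green: {Red}.
States satisfying ¬yellow: {Green, Red}.
States satisfying A[green U ¬yellow]: {Green, Red}.

{Green, Red}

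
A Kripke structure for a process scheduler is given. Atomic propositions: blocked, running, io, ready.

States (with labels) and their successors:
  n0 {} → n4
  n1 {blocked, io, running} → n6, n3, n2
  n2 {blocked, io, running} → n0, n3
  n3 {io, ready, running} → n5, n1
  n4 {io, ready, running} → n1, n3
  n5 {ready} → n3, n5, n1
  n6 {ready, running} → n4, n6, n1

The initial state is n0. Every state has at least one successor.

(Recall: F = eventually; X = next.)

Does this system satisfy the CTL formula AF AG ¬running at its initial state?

States satisfying AG ¬running: ∅.
States satisfying AF AG ¬running: ∅.
There is a path from n0 along which AG ¬running never holds.
n0 ∉ Sat(AF AG ¬running).

Violated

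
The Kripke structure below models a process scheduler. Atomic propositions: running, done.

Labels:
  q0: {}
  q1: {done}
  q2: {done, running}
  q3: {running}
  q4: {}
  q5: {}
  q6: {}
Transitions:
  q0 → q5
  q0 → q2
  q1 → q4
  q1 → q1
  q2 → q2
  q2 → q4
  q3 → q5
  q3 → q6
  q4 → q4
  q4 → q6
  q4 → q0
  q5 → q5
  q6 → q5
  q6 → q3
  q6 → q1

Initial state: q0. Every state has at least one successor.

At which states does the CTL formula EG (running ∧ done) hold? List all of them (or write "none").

States satisfying running ∧ done: {q2}.
States satisfying EG (running ∧ done): {q2}.

{q2}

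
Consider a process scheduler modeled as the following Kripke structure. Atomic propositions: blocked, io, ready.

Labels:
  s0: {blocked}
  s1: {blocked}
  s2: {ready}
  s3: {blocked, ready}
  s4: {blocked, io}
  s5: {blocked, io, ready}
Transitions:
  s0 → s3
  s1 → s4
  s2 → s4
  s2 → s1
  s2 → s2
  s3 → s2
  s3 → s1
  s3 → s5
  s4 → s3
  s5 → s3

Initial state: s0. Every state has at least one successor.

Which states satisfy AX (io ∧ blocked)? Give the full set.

States satisfying io ∧ blocked: {s4, s5}.
States satisfying AX (io ∧ blocked): {s1}.

{s1}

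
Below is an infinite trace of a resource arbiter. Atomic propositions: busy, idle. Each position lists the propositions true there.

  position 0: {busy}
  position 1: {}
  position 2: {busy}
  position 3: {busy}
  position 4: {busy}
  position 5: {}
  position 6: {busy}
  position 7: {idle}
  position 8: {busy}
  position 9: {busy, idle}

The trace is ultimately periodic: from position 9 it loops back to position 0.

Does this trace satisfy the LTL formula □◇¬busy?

Satisfied

◇¬busy holds at every position 0..9, and those are all positions ever visited, so □◇¬busy holds.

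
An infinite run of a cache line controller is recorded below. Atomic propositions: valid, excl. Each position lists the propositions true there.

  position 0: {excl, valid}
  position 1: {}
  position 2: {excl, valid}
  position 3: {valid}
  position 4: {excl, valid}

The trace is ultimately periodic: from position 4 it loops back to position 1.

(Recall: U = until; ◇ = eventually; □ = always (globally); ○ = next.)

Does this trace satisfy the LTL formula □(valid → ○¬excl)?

Violated

valid → ○¬excl must hold at every position from 0 onward. It fails at position 3, so □(valid → ○¬excl) is false.
Positions where valid holds: 0, 2, 3, 4.
Check ○¬excl at each: 0→ok, 2→ok, 3→fails, 4→ok.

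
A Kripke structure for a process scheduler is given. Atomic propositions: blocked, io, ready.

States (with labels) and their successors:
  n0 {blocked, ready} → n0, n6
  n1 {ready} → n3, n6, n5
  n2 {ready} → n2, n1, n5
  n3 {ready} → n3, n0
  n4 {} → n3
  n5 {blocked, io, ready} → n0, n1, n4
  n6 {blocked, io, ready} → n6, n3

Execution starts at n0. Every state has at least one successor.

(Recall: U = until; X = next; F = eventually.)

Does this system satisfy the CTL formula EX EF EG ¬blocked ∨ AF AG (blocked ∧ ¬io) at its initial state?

Satisfied

States satisfying EF EG ¬blocked: {n0, n1, n2, n3, n4, n5, n6}.
States satisfying EX EF EG ¬blocked: {n0, n1, n2, n3, n4, n5, n6}.
States satisfying AG (blocked ∧ ¬io): ∅.
States satisfying AF AG (blocked ∧ ¬io): ∅.
States satisfying EX EF EG ¬blocked ∨ AF AG (blocked ∧ ¬io): {n0, n1, n2, n3, n4, n5, n6}.
n0 ∈ Sat(EX EF EG ¬blocked ∨ AF AG (blocked ∧ ¬io)).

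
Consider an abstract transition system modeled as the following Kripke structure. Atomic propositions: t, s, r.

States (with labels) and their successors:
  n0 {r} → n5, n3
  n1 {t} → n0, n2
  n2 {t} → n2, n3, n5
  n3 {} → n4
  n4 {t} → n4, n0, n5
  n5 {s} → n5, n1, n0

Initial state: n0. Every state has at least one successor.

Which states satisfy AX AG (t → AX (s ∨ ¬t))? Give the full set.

none

States satisfying AG (t → AX (s ∨ ¬t)): ∅.
States satisfying AX AG (t → AX (s ∨ ¬t)): ∅.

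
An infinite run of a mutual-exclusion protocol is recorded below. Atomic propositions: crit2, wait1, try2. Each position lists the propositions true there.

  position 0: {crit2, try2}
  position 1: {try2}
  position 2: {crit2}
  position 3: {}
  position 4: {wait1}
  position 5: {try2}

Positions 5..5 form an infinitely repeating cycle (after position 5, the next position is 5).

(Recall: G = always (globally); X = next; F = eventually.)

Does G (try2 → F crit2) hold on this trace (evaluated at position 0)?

try2 → F crit2 must hold at every position from 0 onward. It fails at position 5, so G (try2 → F crit2) is false.
Positions where try2 holds: 0, 1, 5.
Check F crit2 at each: 0→ok, 1→ok, 5→fails.

Does not hold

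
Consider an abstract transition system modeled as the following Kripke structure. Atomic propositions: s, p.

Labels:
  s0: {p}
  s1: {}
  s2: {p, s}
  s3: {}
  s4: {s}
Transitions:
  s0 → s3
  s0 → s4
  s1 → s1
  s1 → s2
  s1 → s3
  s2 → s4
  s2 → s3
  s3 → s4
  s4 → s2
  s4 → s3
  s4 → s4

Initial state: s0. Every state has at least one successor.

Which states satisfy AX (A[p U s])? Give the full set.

{s3}

States satisfying A[p U s]: {s2, s4}.
States satisfying AX (A[p U s]): {s3}.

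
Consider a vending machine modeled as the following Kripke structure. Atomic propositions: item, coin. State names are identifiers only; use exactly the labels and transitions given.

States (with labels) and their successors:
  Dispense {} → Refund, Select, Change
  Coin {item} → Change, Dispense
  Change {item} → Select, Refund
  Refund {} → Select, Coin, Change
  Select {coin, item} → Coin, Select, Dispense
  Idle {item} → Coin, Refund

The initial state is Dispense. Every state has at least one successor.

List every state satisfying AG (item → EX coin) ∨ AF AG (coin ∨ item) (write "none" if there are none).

States satisfying item → EX coin: {Dispense, Change, Refund, Select}.
States satisfying AG (item → EX coin): ∅.
States satisfying AG (coin ∨ item): ∅.
States satisfying AF AG (coin ∨ item): ∅.
States satisfying AG (item → EX coin) ∨ AF AG (coin ∨ item): ∅.

none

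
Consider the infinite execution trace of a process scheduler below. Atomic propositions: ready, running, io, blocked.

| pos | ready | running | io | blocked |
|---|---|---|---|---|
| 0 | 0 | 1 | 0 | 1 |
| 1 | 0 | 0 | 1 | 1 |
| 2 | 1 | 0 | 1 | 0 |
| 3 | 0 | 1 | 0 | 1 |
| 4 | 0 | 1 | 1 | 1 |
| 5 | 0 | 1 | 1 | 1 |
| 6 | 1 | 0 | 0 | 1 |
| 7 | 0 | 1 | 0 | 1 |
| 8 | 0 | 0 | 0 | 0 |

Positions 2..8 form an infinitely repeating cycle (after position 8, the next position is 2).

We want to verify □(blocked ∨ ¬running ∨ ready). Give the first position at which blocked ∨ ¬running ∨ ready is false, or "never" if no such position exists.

never

blocked ∨ ¬running ∨ ready holds at every position 0..8, and those are all the positions the trace ever visits, so the invariant □(blocked ∨ ¬running ∨ ready) is never violated.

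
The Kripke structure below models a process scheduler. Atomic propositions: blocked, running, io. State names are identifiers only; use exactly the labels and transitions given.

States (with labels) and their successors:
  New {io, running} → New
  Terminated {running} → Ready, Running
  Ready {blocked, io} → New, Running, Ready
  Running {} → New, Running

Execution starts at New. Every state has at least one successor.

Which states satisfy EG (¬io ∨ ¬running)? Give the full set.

{Terminated, Ready, Running}

States satisfying ¬io ∨ ¬running: {Terminated, Ready, Running}.
States satisfying EG (¬io ∨ ¬running): {Terminated, Ready, Running}.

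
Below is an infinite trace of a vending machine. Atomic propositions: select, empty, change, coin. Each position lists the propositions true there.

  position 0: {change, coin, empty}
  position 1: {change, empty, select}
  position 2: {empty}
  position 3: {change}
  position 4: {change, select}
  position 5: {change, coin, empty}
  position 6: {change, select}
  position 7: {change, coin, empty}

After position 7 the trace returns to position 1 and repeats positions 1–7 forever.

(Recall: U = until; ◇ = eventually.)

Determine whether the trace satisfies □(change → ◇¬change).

change → ◇¬change holds at every position 0..7, and those are all positions ever visited, so □(change → ◇¬change) holds.
Positions where change holds: 0, 1, 3, 4, 5, 6, 7.
Check ◇¬change at each: 0→ok, 1→ok, 3→ok, 4→ok, 5→ok, 6→ok, 7→ok.

Holds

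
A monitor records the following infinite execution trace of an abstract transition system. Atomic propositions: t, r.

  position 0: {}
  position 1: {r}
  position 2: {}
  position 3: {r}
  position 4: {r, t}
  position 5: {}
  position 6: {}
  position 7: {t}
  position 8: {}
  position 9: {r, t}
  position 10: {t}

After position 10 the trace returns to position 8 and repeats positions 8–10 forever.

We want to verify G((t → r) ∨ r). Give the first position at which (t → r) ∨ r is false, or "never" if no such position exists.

Check (t → r) ∨ r at each position in order: 0 ✓, 1 ✓, 2 ✓, 3 ✓, 4 ✓, 5 ✓, 6 ✓.
At position 7 the labels are {t}, so (t → r) ∨ r is false there. This is the first violation.

7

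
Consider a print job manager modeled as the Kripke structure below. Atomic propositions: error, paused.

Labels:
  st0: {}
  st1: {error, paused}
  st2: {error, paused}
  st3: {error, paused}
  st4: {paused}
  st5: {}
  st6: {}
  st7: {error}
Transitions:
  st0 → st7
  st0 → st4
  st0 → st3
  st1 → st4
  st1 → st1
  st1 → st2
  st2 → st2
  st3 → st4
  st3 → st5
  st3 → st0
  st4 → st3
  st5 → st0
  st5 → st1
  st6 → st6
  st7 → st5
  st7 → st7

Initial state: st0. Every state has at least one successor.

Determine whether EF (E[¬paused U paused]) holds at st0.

States satisfying E[¬paused U paused]: {st0, st1, st2, st3, st4, st5, st7}.
States satisfying EF (E[¬paused U paused]): {st0, st1, st2, st3, st4, st5, st7}.
Some path from st0 reaches a state where E[¬paused U paused] holds.
st0 ∈ Sat(EF (E[¬paused U paused])).

Holds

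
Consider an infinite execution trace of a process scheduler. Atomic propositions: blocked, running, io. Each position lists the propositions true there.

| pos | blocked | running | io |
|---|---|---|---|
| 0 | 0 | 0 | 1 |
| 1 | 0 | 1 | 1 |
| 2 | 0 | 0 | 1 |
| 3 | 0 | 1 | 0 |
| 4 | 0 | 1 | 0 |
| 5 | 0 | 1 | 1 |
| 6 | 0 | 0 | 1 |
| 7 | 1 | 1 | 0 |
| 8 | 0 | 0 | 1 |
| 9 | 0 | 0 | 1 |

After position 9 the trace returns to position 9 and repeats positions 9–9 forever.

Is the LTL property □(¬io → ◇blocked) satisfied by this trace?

Satisfied

¬io → ◇blocked holds at every position 0..9, and those are all positions ever visited, so □(¬io → ◇blocked) holds.
Positions where ¬io holds: 3, 4, 7.
Check ◇blocked at each: 3→ok, 4→ok, 7→ok.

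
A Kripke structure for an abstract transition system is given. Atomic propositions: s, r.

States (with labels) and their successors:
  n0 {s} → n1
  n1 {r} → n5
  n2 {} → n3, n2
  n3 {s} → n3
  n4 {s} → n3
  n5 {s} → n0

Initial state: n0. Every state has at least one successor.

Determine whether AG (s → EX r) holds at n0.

Does not hold

States satisfying s → EX r: {n0, n1, n2}.
States satisfying AG (s → EX r): ∅.
n5 is reachable from n0 and violates s → EX r, so AG fails at n0.
n0 ∉ Sat(AG (s → EX r)).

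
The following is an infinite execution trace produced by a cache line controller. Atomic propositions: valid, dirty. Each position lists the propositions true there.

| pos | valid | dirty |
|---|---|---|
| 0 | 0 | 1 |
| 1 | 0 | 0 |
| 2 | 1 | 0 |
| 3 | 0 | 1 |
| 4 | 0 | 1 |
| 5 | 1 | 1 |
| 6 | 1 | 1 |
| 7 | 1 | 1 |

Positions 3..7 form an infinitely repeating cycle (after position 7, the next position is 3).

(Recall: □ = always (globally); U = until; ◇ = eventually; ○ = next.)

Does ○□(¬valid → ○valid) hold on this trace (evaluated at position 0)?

Does not hold

The position after 0 is 1; □(¬valid → ○valid) is false there.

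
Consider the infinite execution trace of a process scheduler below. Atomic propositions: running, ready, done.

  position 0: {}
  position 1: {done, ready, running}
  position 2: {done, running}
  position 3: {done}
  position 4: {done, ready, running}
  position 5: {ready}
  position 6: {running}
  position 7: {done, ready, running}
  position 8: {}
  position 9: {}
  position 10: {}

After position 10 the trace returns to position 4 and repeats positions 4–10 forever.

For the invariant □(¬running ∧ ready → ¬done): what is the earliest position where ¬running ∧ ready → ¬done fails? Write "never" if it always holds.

¬running ∧ ready → ¬done holds at every position 0..10, and those are all the positions the trace ever visits, so the invariant □(¬running ∧ ready → ¬done) is never violated.

never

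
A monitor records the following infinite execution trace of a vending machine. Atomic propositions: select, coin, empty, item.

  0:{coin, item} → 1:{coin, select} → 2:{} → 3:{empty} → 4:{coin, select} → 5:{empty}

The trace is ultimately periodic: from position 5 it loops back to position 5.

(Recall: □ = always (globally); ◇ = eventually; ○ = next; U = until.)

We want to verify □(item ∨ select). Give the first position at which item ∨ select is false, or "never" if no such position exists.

Check item ∨ select at each position in order: 0 ✓, 1 ✓.
At position 2 the labels are {}, so item ∨ select is false there. This is the first violation.

2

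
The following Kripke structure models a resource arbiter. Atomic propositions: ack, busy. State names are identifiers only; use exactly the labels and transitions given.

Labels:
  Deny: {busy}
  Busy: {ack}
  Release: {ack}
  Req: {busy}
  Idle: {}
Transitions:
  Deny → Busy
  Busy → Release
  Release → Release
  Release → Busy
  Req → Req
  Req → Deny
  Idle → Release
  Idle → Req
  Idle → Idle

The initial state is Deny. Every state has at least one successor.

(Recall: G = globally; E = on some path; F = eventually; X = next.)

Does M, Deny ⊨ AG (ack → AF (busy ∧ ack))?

Violated

States satisfying ack → AF (busy ∧ ack): {Deny, Req, Idle}.
States satisfying AG (ack → AF (busy ∧ ack)): ∅.
Busy is reachable from Deny and violates ack → AF (busy ∧ ack), so AG fails at Deny.
Deny ∉ Sat(AG (ack → AF (busy ∧ ack))).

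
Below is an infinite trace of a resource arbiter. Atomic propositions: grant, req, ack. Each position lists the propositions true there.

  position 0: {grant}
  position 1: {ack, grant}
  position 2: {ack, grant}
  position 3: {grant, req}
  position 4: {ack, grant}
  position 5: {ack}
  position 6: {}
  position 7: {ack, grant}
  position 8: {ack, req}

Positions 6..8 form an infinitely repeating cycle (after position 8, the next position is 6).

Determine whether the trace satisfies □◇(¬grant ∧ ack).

◇(¬grant ∧ ack) holds at every position 0..8, and those are all positions ever visited, so □◇(¬grant ∧ ack) holds.

Yes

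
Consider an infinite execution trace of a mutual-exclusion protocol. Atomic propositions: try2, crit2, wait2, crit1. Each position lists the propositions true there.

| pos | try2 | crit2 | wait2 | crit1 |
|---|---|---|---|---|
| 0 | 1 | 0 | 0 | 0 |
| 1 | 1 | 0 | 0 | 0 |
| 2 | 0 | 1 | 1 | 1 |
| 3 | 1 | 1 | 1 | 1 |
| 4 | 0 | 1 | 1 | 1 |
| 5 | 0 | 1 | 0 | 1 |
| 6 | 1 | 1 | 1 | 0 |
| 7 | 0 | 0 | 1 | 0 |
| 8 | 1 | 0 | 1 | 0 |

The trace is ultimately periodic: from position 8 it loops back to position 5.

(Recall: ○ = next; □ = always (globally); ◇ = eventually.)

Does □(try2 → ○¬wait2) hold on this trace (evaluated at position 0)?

Violated

try2 → ○¬wait2 must hold at every position from 0 onward. It fails at position 1, so □(try2 → ○¬wait2) is false.
Positions where try2 holds: 0, 1, 3, 6, 8.
Check ○¬wait2 at each: 0→ok, 1→fails, 3→fails, 6→fails, 8→ok.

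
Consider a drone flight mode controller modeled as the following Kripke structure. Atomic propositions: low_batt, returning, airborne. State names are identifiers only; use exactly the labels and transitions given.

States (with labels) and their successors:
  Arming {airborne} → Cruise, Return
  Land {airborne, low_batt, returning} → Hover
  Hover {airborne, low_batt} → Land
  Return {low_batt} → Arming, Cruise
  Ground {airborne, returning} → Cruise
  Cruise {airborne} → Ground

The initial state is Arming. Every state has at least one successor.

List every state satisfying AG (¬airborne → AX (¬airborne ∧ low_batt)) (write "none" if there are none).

States satisfying ¬airborne → AX (¬airborne ∧ low_batt): {Arming, Land, Hover, Ground, Cruise}.
States satisfying AG (¬airborne → AX (¬airborne ∧ low_batt)): {Land, Hover, Ground, Cruise}.

{Land, Hover, Ground, Cruise}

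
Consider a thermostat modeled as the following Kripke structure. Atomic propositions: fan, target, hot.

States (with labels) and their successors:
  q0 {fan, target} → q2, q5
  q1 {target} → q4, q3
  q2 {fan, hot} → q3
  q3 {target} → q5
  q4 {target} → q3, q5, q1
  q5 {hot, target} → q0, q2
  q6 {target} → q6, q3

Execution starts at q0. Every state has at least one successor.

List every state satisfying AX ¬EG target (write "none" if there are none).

States satisfying ¬EG target: {q2}.
States satisfying AX ¬EG target: ∅.

none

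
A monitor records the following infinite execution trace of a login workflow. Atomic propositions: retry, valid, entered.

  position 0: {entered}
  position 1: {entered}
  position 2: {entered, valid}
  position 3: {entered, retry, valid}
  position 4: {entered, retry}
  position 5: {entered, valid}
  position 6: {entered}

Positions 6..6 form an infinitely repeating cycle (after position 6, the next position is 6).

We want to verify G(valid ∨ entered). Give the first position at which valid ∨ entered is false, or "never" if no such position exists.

valid ∨ entered holds at every position 0..6, and those are all the positions the trace ever visits, so the invariant G(valid ∨ entered) is never violated.

never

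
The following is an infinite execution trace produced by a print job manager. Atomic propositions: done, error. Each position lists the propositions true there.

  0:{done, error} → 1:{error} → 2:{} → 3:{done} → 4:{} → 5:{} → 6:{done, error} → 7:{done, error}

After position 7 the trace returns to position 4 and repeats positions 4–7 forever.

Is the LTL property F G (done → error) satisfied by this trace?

G (done → error) holds at position 4, which is reachable from 0, so F G (done → error) holds.

Satisfied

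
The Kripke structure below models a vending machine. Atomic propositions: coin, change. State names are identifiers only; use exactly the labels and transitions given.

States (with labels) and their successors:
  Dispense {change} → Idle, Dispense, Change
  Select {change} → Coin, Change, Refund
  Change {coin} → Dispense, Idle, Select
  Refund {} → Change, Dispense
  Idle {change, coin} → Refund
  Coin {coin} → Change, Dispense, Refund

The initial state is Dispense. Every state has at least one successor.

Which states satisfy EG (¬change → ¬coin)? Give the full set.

{Dispense, Select, Refund, Idle}

States satisfying ¬change → ¬coin: {Dispense, Select, Refund, Idle}.
States satisfying EG (¬change → ¬coin): {Dispense, Select, Refund, Idle}.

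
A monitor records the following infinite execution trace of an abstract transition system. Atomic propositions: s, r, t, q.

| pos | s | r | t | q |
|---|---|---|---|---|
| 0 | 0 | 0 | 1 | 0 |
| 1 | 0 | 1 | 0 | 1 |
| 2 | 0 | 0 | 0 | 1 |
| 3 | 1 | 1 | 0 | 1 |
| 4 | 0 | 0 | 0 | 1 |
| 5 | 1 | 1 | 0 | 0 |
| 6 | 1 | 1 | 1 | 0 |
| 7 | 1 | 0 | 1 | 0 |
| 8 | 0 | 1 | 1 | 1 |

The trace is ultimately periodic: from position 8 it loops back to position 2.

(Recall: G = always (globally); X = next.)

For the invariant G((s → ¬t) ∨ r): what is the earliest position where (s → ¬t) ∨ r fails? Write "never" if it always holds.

Check (s → ¬t) ∨ r at each position in order: 0 ✓, 1 ✓, 2 ✓, 3 ✓, 4 ✓, 5 ✓, 6 ✓.
At position 7 the labels are {s, t}, so (s → ¬t) ∨ r is false there. This is the first violation.

7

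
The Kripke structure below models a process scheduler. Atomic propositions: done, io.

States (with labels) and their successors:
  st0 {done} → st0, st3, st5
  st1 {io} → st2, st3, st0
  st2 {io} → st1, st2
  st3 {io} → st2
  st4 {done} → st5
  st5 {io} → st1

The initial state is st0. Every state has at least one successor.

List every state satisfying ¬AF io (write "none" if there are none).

{st0}

States satisfying io: {st1, st2, st3, st5}.
States satisfying AF io: {st1, st2, st3, st4, st5}.
States satisfying ¬AF io: {st0}.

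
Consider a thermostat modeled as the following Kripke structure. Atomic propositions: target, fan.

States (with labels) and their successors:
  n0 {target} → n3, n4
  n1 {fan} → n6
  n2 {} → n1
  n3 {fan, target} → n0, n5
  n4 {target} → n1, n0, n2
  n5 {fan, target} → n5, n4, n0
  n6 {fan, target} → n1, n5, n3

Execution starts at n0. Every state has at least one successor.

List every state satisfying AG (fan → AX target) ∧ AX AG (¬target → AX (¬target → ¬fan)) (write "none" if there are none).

States satisfying fan → AX target: {n0, n1, n2, n3, n4, n5}.
States satisfying AG (fan → AX target): ∅.
States satisfying AG (¬target → AX (¬target → ¬fan)): ∅.
States satisfying AX AG (¬target → AX (¬target → ¬fan)): ∅.
States satisfying AG (fan → AX target) ∧ AX AG (¬target → AX (¬target → ¬fan)): ∅.

none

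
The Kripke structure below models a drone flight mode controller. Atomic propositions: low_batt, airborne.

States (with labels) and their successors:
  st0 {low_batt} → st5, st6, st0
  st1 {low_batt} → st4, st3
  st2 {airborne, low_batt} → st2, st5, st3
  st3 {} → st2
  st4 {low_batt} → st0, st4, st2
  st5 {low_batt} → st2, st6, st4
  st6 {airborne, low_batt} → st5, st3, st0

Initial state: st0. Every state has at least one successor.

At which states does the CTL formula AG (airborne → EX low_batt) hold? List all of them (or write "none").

{st0, st1, st2, st3, st4, st5, st6}

States satisfying airborne → EX low_batt: {st0, st1, st2, st3, st4, st5, st6}.
States satisfying AG (airborne → EX low_batt): {st0, st1, st2, st3, st4, st5, st6}.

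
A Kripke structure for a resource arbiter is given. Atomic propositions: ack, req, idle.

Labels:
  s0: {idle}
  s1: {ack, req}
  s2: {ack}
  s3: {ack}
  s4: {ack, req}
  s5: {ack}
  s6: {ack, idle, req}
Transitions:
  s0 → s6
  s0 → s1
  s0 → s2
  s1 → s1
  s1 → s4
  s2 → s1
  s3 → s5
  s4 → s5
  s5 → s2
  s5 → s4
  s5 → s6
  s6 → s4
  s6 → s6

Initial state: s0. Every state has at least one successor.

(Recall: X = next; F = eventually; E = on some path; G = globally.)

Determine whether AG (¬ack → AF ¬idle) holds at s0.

Violated

States satisfying ¬ack → AF ¬idle: {s1, s2, s3, s4, s5, s6}.
States satisfying AG (¬ack → AF ¬idle): {s1, s2, s3, s4, s5, s6}.
s0 is reachable from s0 and violates ¬ack → AF ¬idle, so AG fails at s0.
s0 ∉ Sat(AG (¬ack → AF ¬idle)).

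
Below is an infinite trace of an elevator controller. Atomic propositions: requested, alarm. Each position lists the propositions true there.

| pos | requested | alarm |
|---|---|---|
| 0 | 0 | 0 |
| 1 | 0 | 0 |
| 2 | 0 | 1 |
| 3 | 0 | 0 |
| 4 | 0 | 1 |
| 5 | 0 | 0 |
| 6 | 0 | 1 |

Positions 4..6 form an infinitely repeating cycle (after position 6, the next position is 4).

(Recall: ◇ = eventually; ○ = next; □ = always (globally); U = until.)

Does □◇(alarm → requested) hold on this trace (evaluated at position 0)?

◇(alarm → requested) holds at every position 0..6, and those are all positions ever visited, so □◇(alarm → requested) holds.

Holds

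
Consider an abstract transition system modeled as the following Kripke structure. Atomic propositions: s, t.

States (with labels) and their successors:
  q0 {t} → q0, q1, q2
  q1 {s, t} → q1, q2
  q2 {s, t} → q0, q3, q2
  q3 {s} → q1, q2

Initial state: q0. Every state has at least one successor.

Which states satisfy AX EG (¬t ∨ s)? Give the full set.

States satisfying EG (¬t ∨ s): {q1, q2, q3}.
States satisfying AX EG (¬t ∨ s): {q1, q3}.

{q1, q3}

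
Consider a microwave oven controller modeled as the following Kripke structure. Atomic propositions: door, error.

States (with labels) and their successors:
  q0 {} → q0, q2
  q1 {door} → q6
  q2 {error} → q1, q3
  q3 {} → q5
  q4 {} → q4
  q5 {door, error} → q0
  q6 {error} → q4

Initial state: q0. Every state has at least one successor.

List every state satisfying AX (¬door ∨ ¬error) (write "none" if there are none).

States satisfying ¬door ∨ ¬error: {q0, q1, q2, q3, q4, q6}.
States satisfying AX (¬door ∨ ¬error): {q0, q1, q2, q4, q5, q6}.

{q0, q1, q2, q4, q5, q6}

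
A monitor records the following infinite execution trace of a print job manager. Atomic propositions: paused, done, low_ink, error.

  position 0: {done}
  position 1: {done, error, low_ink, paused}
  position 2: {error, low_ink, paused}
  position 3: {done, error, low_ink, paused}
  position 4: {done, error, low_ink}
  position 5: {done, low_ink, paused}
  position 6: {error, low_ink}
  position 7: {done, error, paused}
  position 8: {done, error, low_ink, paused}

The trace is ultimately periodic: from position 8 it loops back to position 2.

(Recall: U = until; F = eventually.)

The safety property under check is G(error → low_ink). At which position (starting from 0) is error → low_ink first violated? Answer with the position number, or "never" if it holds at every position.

Check error → low_ink at each position in order: 0 ✓, 1 ✓, 2 ✓, 3 ✓, 4 ✓, 5 ✓, 6 ✓.
At position 7 the labels are {done, error, paused}, so error → low_ink is false there. This is the first violation.

7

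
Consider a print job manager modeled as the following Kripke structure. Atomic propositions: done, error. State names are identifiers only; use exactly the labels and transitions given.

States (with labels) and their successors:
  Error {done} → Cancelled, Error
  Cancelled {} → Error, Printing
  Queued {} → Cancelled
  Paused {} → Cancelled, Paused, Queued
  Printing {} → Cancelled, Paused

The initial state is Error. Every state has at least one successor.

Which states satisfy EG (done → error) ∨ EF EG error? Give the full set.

States satisfying done → error: {Cancelled, Queued, Paused, Printing}.
States satisfying EG (done → error): {Cancelled, Queued, Paused, Printing}.
States satisfying EG error: ∅.
States satisfying EF EG error: ∅.
States satisfying EG (done → error) ∨ EF EG error: {Cancelled, Queued, Paused, Printing}.

{Cancelled, Queued, Paused, Printing}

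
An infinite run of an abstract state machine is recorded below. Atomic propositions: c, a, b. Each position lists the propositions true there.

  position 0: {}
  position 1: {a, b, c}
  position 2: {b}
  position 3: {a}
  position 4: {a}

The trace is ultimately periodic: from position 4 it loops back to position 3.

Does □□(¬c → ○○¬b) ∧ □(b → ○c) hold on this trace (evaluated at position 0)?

□(¬c → ○○¬b) must hold at every position from 0 onward. It fails at position 0, so □□(¬c → ○○¬b) is false.
b → ○c must hold at every position from 0 onward. It fails at position 1, so □(b → ○c) is false.
Positions where b holds: 1, 2.
Check ○c at each: 1→fails, 2→fails.
At position 0: □□(¬c → ○○¬b) is false; □(b → ○c) is false; so □□(¬c → ○○¬b) ∧ □(b → ○c) is false.

No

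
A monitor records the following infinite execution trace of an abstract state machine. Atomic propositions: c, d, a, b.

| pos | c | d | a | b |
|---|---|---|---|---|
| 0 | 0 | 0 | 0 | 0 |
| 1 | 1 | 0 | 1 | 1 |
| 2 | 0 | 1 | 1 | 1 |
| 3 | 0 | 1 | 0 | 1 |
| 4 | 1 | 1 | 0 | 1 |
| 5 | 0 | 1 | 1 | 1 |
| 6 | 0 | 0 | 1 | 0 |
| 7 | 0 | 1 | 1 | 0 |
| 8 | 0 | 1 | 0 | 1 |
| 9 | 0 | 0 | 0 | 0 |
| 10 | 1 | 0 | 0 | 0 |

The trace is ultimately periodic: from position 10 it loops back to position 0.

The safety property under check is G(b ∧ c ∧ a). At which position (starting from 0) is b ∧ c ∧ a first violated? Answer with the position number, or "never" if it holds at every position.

At position 0 the labels are {}, so b ∧ c ∧ a is false there. This is the first violation.

0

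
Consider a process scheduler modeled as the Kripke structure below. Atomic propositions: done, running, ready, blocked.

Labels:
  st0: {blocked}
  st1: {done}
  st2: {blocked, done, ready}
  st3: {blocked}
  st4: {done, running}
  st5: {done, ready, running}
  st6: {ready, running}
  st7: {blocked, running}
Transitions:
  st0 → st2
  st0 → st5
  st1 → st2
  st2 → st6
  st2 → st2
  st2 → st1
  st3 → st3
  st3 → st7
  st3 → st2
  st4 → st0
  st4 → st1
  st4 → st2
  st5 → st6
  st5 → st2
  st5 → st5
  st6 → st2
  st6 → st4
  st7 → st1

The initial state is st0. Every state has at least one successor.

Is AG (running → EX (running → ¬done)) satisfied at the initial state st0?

Satisfied

States satisfying running → EX (running → ¬done): {st0, st1, st2, st3, st4, st5, st6, st7}.
States satisfying AG (running → EX (running → ¬done)): {st0, st1, st2, st3, st4, st5, st6, st7}.
Every state reachable from st0 satisfies running → EX (running → ¬done).
st0 ∈ Sat(AG (running → EX (running → ¬done))).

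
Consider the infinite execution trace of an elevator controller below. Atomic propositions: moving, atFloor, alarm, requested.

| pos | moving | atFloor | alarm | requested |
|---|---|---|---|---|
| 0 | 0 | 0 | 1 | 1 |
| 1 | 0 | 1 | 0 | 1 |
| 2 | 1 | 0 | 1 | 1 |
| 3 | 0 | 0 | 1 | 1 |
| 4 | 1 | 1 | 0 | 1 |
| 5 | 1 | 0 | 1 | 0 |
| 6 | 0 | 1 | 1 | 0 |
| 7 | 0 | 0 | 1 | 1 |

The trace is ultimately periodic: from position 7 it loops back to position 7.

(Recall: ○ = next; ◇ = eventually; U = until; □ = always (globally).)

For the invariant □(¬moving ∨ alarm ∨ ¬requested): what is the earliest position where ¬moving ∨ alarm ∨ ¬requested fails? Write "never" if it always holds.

4

Check ¬moving ∨ alarm ∨ ¬requested at each position in order: 0 ✓, 1 ✓, 2 ✓, 3 ✓.
At position 4 the labels are {atFloor, moving, requested}, so ¬moving ∨ alarm ∨ ¬requested is false there. This is the first violation.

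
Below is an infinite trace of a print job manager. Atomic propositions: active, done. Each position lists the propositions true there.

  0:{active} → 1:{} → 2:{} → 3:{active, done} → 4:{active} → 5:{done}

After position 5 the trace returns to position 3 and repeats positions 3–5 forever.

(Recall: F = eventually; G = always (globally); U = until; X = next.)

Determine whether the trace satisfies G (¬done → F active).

Satisfied

¬done → F active holds at every position 0..5, and those are all positions ever visited, so G (¬done → F active) holds.
Positions where ¬done holds: 0, 1, 2, 4.
Check F active at each: 0→ok, 1→ok, 2→ok, 4→ok.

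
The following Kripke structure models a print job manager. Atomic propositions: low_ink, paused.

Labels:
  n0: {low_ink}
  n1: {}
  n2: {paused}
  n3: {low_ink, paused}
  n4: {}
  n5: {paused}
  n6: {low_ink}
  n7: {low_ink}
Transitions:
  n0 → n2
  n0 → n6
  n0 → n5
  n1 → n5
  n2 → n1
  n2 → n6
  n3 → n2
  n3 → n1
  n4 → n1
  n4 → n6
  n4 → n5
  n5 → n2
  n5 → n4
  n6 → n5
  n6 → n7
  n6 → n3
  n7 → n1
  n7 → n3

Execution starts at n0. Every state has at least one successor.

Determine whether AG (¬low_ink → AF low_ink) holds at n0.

States satisfying ¬low_ink → AF low_ink: {n0, n3, n6, n7}.
States satisfying AG (¬low_ink → AF low_ink): ∅.
n1 is reachable from n0 and violates ¬low_ink → AF low_ink, so AG fails at n0.
n0 ∉ Sat(AG (¬low_ink → AF low_ink)).

Does not hold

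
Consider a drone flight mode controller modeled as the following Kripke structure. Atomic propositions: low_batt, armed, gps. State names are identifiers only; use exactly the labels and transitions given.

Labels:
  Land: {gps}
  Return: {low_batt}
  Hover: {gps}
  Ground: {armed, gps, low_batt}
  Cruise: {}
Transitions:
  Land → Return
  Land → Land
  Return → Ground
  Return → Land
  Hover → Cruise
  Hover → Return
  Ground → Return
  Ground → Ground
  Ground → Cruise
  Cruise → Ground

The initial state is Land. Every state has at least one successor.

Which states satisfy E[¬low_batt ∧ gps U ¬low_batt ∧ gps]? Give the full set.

States satisfying ¬low_batt ∧ gps: {Land, Hover}.
States satisfying E[¬low_batt ∧ gps U ¬low_batt ∧ gps]: {Land, Hover}.

{Land, Hover}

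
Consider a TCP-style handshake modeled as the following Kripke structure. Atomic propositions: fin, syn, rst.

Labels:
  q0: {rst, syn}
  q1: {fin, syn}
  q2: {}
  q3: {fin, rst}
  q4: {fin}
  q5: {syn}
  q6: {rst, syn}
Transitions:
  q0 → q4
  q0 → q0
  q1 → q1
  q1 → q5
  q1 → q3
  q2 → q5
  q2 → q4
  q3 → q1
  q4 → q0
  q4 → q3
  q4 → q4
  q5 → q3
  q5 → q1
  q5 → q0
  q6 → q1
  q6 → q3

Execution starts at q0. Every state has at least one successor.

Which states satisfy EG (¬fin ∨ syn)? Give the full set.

States satisfying ¬fin ∨ syn: {q0, q1, q2, q5, q6}.
States satisfying EG (¬fin ∨ syn): {q0, q1, q2, q5, q6}.

{q0, q1, q2, q5, q6}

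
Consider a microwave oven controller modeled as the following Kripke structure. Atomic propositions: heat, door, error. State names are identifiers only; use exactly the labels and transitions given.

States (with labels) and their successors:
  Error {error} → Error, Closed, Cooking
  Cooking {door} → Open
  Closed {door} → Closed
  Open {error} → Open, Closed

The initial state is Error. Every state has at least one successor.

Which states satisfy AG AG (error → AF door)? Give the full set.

{Closed}

States satisfying AG (error → AF door): {Closed}.
States satisfying AG AG (error → AF door): {Closed}.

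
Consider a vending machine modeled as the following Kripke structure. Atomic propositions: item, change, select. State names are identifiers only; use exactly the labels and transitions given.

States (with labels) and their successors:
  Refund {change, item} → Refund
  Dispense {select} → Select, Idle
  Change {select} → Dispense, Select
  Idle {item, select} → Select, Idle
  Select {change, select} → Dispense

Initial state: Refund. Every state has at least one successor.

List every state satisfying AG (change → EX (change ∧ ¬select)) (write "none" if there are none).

States satisfying change → EX (change ∧ ¬select): {Refund, Dispense, Change, Idle}.
States satisfying AG (change → EX (change ∧ ¬select)): {Refund}.

{Refund}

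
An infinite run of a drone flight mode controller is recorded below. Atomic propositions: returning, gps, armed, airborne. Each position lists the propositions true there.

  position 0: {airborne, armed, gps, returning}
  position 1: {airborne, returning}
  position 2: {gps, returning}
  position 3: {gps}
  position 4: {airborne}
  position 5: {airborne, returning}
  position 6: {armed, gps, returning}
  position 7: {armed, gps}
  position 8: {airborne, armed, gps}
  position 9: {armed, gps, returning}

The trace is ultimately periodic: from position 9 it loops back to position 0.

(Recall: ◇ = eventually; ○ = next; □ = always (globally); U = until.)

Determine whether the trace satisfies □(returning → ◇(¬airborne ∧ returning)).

returning → ◇(¬airborne ∧ returning) holds at every position 0..9, and those are all positions ever visited, so □(returning → ◇(¬airborne ∧ returning)) holds.
Positions where returning holds: 0, 1, 2, 5, 6, 9.
Check ◇(¬airborne ∧ returning) at each: 0→ok, 1→ok, 2→ok, 5→ok, 6→ok, 9→ok.

Yes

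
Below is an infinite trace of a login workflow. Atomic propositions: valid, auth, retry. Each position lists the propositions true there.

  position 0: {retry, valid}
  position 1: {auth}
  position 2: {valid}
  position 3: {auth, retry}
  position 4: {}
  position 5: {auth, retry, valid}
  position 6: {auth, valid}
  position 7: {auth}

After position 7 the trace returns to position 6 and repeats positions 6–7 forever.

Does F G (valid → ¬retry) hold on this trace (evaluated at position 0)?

Yes

G (valid → ¬retry) holds at position 6, which is reachable from 0, so F G (valid → ¬retry) holds.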